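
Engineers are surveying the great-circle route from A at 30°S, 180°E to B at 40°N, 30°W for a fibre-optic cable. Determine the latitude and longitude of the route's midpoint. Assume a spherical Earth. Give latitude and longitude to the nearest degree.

From cos δ = sin φ₁ sin φ₂ + cos φ₁ cos φ₂ cos Δλ, the central angle is δ ≈ 2.681 rad (153.6°).
Interpolate at f = 1/2 with slerp weights a = sin((1−f)δ)/sin δ ≈ 2.192, b = sin(fδ)/sin δ ≈ 2.192.
p = a·p₁ + b·p₂ ≈ (-0.444, -0.840, 0.313); φ = arcsin(p_z) ≈ 18.24°, λ = atan2(p_y, p_x) ≈ -117.88°.

≈ 18°N, 118°W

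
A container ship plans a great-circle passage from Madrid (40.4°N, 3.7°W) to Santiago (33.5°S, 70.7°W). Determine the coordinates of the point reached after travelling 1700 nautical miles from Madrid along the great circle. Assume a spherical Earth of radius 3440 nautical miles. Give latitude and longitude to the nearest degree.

≈ 20°N, 27°W

The haversine formula gives a central angle δ ≈ 1.681 rad (96.3°) between the endpoints. The total great-circle distance is δ·R ≈ 1.681 × 3440 ≈ 5781 nmi, so the target fraction is f = 1700/5781 ≈ 0.294.
Interpolate at f ≈ 0.294 with slerp weights a = sin((1−f)δ)/sin δ ≈ 0.933, b = sin(fδ)/sin δ ≈ 0.477.
p = a·p₁ + b·p₂ ≈ (0.840, -0.421, 0.341); φ = arcsin(p_z) ≈ 19.94°, λ = atan2(p_y, p_x) ≈ -26.63°.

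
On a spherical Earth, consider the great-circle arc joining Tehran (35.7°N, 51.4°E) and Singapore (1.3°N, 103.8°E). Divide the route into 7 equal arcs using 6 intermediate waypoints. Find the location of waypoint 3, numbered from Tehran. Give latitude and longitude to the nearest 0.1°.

≈ (22.9°N, 76.8°E)

The haversine formula gives a central angle δ ≈ 1.037 rad (59.4°) between the endpoints.
Interpolate at f = 3/7 with slerp weights a = sin((1−f)δ)/sin δ ≈ 0.649, b = sin(fδ)/sin δ ≈ 0.499.
p = a·p₁ + b·p₂ ≈ (0.210, 0.897, 0.390); φ = arcsin(p_z) ≈ 22.95°, λ = atan2(p_y, p_x) ≈ 76.84°.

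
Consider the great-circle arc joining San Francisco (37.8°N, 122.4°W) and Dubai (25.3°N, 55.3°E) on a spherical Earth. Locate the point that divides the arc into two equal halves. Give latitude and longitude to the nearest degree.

Write both endpoints as unit vectors p₁, p₂ with components (cos φ cos λ, cos φ sin λ, sin φ).
The central angle between the endpoints is δ = arccos(p₁·p₂) ≈ 2.040 rad (116.9°).
Interpolate at f = 1/2 with slerp weights a = sin((1−f)δ)/sin δ ≈ 0.955, b = sin(fδ)/sin δ ≈ 0.955.
p = a·p₁ + b·p₂ ≈ (0.087, 0.073, 0.994); φ = arcsin(p_z) ≈ 83.48°, λ = atan2(p_y, p_x) ≈ 39.83°.

≈ 83°N, 40°E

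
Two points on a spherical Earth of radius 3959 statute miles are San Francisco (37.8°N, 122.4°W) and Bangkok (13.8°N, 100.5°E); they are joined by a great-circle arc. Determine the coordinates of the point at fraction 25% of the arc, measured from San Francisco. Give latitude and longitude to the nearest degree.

≈ 53°N, 158°W

Write both endpoints as unit vectors p₁, p₂ with components (cos φ cos λ, cos φ sin λ, sin φ).
The central angle between the endpoints is δ = arccos(p₁·p₂) ≈ 2.000 rad (114.6°).
Interpolate at f = 0.25 with slerp weights a = sin((1−f)δ)/sin δ ≈ 1.097, b = sin(fδ)/sin δ ≈ 0.527.
p = a·p₁ + b·p₂ ≈ (-0.558, -0.228, 0.798); φ = arcsin(p_z) ≈ 52.94°, λ = atan2(p_y, p_x) ≈ -157.73°.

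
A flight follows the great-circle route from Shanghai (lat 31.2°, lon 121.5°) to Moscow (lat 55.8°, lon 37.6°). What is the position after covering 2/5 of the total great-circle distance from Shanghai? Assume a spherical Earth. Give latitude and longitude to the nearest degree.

≈ lat 48°, lon 98°

From cos δ = sin φ₁ sin φ₂ + cos φ₁ cos φ₂ cos Δλ, the central angle is δ ≈ 1.071 rad (61.3°).
Interpolate at f = 2/5 with slerp weights a = sin((1−f)δ)/sin δ ≈ 0.683, b = sin(fδ)/sin δ ≈ 0.473.
p = a·p₁ + b·p₂ ≈ (-0.094, 0.660, 0.745); φ = arcsin(p_z) ≈ 48.17°, λ = atan2(p_y, p_x) ≈ 98.13°.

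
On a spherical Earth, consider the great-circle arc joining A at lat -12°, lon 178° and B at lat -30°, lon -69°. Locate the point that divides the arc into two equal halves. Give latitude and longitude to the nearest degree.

The haversine formula gives a central angle δ ≈ 1.800 rad (103.1°) between the endpoints.
Interpolate at f = 1/2 with slerp weights a = sin((1−f)δ)/sin δ ≈ 0.804, b = sin(fδ)/sin δ ≈ 0.804.
p = a·p₁ + b·p₂ ≈ (-0.537, -0.623, -0.569); φ = arcsin(p_z) ≈ -34.71°, λ = atan2(p_y, p_x) ≈ -130.75°.

≈ lat -35°, lon -131°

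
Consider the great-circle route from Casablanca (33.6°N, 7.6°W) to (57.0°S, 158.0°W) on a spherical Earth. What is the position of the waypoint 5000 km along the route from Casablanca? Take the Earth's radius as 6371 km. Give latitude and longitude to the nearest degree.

≈ (6°S, 30°W)

Convert each endpoint to a unit vector on the sphere (x = cos φ cos λ, y = cos φ sin λ, z = sin φ).
The central angle between the endpoints is δ = arccos(p₁·p₂) ≈ 2.603 rad (149.2°). The total great-circle distance is δ·R ≈ 2.603 × 6371 ≈ 16585 km, so the target fraction is f = 5000/16585 ≈ 0.301.
Interpolate at f ≈ 0.301 with slerp weights a = sin((1−f)δ)/sin δ ≈ 1.891, b = sin(fδ)/sin δ ≈ 1.378.
p = a·p₁ + b·p₂ ≈ (0.865, -0.490, -0.110); φ = arcsin(p_z) ≈ -6.29°, λ = atan2(p_y, p_x) ≈ -29.50°.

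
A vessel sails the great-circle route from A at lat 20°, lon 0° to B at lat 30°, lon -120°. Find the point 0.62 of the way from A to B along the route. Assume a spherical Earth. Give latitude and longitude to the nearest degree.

Convert each endpoint to a unit vector on the sphere (x = cos φ cos λ, y = cos φ sin λ, z = sin φ).
The central angle between the endpoints is δ = arccos(p₁·p₂) ≈ 1.809 rad (103.6°).
Interpolate at f = 0.62 with slerp weights a = sin((1−f)δ)/sin δ ≈ 0.653, b = sin(fδ)/sin δ ≈ 0.927.
p = a·p₁ + b·p₂ ≈ (0.212, -0.695, 0.687); φ = arcsin(p_z) ≈ 43.38°, λ = atan2(p_y, p_x) ≈ -73.03°.

≈ lat 43°, lon -73°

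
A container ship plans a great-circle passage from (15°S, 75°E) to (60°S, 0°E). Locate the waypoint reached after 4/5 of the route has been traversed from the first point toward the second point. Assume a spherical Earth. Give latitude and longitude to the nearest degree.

Write both endpoints as unit vectors p₁, p₂ with components (cos φ cos λ, cos φ sin λ, sin φ).
The central angle between the endpoints is δ = arccos(p₁·p₂) ≈ 1.214 rad (69.6°).
Interpolate at f = 4/5 with slerp weights a = sin((1−f)δ)/sin δ ≈ 0.257, b = sin(fδ)/sin δ ≈ 0.881.
p = a·p₁ + b·p₂ ≈ (0.505, 0.239, -0.829); φ = arcsin(p_z) ≈ -56.04°, λ = atan2(p_y, p_x) ≈ 25.38°.

≈ (56°S, 25°E)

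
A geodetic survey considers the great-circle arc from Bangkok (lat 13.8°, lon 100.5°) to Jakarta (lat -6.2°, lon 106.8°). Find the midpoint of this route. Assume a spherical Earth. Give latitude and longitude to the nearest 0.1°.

≈ lat 3.8°, lon 103.7°

From cos δ = sin φ₁ sin φ₂ + cos φ₁ cos φ₂ cos Δλ, the central angle is δ ≈ 0.366 rad (21.0°).
Interpolate at f = 1/2 with slerp weights a = sin((1−f)δ)/sin δ ≈ 0.508, b = sin(fδ)/sin δ ≈ 0.508.
p = a·p₁ + b·p₂ ≈ (-0.236, 0.969, 0.066); φ = arcsin(p_z) ≈ 3.81°, λ = atan2(p_y, p_x) ≈ 103.69°.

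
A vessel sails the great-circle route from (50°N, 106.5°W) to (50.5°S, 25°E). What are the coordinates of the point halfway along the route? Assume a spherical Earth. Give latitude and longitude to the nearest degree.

≈ (1°S, 41°W)

From cos δ = sin φ₁ sin φ₂ + cos φ₁ cos φ₂ cos Δλ, the central angle is δ ≈ 2.610 rad (149.5°).
Interpolate at f = 1/2 with slerp weights a = sin((1−f)δ)/sin δ ≈ 1.904, b = sin(fδ)/sin δ ≈ 1.904.
p = a·p₁ + b·p₂ ≈ (0.750, -0.662, -0.011); φ = arcsin(p_z) ≈ -0.61°, λ = atan2(p_y, p_x) ≈ -41.42°.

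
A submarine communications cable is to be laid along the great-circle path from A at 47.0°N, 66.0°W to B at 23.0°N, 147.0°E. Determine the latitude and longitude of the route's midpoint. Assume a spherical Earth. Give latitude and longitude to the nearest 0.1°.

Convert each endpoint to a unit vector on the sphere (x = cos φ cos λ, y = cos φ sin λ, z = sin φ).
The central angle between the endpoints is δ = arccos(p₁·p₂) ≈ 1.814 rad (103.9°).
Interpolate at f = 1/2 with slerp weights a = sin((1−f)δ)/sin δ ≈ 0.812, b = sin(fδ)/sin δ ≈ 0.812.
p = a·p₁ + b·p₂ ≈ (-0.401, -0.099, 0.911); φ = arcsin(p_z) ≈ 65.58°, λ = atan2(p_y, p_x) ≈ -166.18°.

≈ 65.6°N, 166.2°W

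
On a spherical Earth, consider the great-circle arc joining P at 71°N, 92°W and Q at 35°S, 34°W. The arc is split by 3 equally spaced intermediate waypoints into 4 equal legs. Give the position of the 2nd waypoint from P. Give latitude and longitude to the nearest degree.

≈ 20°N, 50°W

Convert each endpoint to a unit vector on the sphere (x = cos φ cos λ, y = cos φ sin λ, z = sin φ).
The central angle between the endpoints is δ = arccos(p₁·p₂) ≈ 1.983 rad (113.6°).
Interpolate at f = 2/4 with slerp weights a = sin((1−f)δ)/sin δ ≈ 0.914, b = sin(fδ)/sin δ ≈ 0.914.
p = a·p₁ + b·p₂ ≈ (0.610, -0.716, 0.340); φ = arcsin(p_z) ≈ 19.87°, λ = atan2(p_y, p_x) ≈ -49.56°.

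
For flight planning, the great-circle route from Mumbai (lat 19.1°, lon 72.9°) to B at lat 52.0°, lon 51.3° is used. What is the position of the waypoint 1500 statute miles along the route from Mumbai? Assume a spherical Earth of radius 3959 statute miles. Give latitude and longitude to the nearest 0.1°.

≈ lat 38.9°, lon 62.6°

Write both endpoints as unit vectors p₁, p₂ with components (cos φ cos λ, cos φ sin λ, sin φ).
The central angle between the endpoints is δ = arccos(p₁·p₂) ≈ 0.646 rad (37.0°). The total great-circle distance is δ·R ≈ 0.646 × 3959 ≈ 2556 mi, so the target fraction is f = 1500/2556 ≈ 0.587.
Interpolate at f ≈ 0.587 with slerp weights a = sin((1−f)δ)/sin δ ≈ 0.438, b = sin(fδ)/sin δ ≈ 0.615.
p = a·p₁ + b·p₂ ≈ (0.358, 0.691, 0.628); φ = arcsin(p_z) ≈ 38.89°, λ = atan2(p_y, p_x) ≈ 62.59°.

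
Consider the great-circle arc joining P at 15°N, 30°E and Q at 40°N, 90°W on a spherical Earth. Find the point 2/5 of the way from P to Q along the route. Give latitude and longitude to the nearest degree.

From cos δ = sin φ₁ sin φ₂ + cos φ₁ cos φ₂ cos Δλ, the central angle is δ ≈ 1.776 rad (101.7°).
Interpolate at f = 2/5 with slerp weights a = sin((1−f)δ)/sin δ ≈ 0.894, b = sin(fδ)/sin δ ≈ 0.666.
p = a·p₁ + b·p₂ ≈ (0.748, -0.079, 0.659); φ = arcsin(p_z) ≈ 41.26°, λ = atan2(p_y, p_x) ≈ -6.00°.

≈ 41°N, 6°W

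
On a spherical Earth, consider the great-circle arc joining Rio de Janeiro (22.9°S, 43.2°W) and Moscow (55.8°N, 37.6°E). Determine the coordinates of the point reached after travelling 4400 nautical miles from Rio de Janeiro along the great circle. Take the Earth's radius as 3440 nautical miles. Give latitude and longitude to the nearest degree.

≈ (38°N, 1°E)

The haversine formula gives a central angle δ ≈ 1.812 rad (103.8°) between the endpoints. The total great-circle distance is δ·R ≈ 1.812 × 3440 ≈ 6234 nmi, so the target fraction is f = 4400/6234 ≈ 0.706.
Interpolate at f ≈ 0.706 with slerp weights a = sin((1−f)δ)/sin δ ≈ 0.523, b = sin(fδ)/sin δ ≈ 0.986.
p = a·p₁ + b·p₂ ≈ (0.791, 0.008, 0.612); φ = arcsin(p_z) ≈ 37.74°, λ = atan2(p_y, p_x) ≈ 0.60°.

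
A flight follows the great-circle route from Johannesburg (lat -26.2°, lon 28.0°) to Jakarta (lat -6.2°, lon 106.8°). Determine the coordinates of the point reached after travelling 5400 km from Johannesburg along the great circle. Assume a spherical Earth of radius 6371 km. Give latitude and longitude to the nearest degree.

Write both endpoints as unit vectors p₁, p₂ with components (cos φ cos λ, cos φ sin λ, sin φ).
The central angle between the endpoints is δ = arccos(p₁·p₂) ≈ 1.348 rad (77.2°). The total great-circle distance is δ·R ≈ 1.348 × 6371 ≈ 8588 km, so the target fraction is f = 5400/8588 ≈ 0.629.
Interpolate at f ≈ 0.629 with slerp weights a = sin((1−f)δ)/sin δ ≈ 0.492, b = sin(fδ)/sin δ ≈ 0.769.
p = a·p₁ + b·p₂ ≈ (0.169, 0.939, -0.300); φ = arcsin(p_z) ≈ -17.47°, λ = atan2(p_y, p_x) ≈ 79.80°.

≈ lat -17°, lon 80°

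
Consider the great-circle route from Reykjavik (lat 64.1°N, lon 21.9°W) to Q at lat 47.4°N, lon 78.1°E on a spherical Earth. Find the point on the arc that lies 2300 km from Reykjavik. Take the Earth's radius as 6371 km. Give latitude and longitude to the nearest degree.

Write both endpoints as unit vectors p₁, p₂ with components (cos φ cos λ, cos φ sin λ, sin φ).
The central angle between the endpoints is δ = arccos(p₁·p₂) ≈ 0.914 rad (52.4°). The total great-circle distance is δ·R ≈ 0.914 × 6371 ≈ 5821 km, so the target fraction is f = 2300/5821 ≈ 0.395.
Interpolate at f ≈ 0.395 with slerp weights a = sin((1−f)δ)/sin δ ≈ 0.663, b = sin(fδ)/sin δ ≈ 0.446.
p = a·p₁ + b·p₂ ≈ (0.331, 0.187, 0.925); φ = arcsin(p_z) ≈ 67.64°, λ = atan2(p_y, p_x) ≈ 29.52°.

≈ lat 68°N, lon 30°E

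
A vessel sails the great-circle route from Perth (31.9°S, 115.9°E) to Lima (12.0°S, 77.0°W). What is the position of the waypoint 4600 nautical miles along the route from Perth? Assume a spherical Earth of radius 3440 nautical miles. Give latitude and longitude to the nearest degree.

≈ 65°S, 110°W

Write both endpoints as unit vectors p₁, p₂ with components (cos φ cos λ, cos φ sin λ, sin φ).
The central angle between the endpoints is δ = arccos(p₁·p₂) ≈ 2.346 rad (134.4°). The total great-circle distance is δ·R ≈ 2.346 × 3440 ≈ 8069 nmi, so the target fraction is f = 4600/8069 ≈ 0.570.
Interpolate at f ≈ 0.570 with slerp weights a = sin((1−f)δ)/sin δ ≈ 1.184, b = sin(fδ)/sin δ ≈ 1.361.
p = a·p₁ + b·p₂ ≈ (-0.139, -0.393, -0.909); φ = arcsin(p_z) ≈ -65.33°, λ = atan2(p_y, p_x) ≈ -109.52°.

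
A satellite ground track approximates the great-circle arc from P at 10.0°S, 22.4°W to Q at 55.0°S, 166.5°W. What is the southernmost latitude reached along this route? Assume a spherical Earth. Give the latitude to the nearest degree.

The great circle lies in the plane with unit normal n̂ = (p₁ × p₂)/|p₁ × p₂|.
Here n̂_z ≈ -0.349; the vertex latitude is φ_max = arccos|n̂_z| ≈ 69.6°.

≈ 70°S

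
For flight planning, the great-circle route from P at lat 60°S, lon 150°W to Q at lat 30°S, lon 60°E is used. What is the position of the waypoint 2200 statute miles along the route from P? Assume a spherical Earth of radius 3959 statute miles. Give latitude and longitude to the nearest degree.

From cos δ = sin φ₁ sin φ₂ + cos φ₁ cos φ₂ cos Δλ, the central angle is δ ≈ 1.513 rad (86.7°). The total great-circle distance is δ·R ≈ 1.513 × 3959 ≈ 5989 mi, so the target fraction is f = 2200/5989 ≈ 0.367.
Interpolate at f ≈ 0.367 with slerp weights a = sin((1−f)δ)/sin δ ≈ 0.819, b = sin(fδ)/sin δ ≈ 0.528.
p = a·p₁ + b·p₂ ≈ (-0.126, 0.192, -0.973); φ = arcsin(p_z) ≈ -76.75°, λ = atan2(p_y, p_x) ≈ 123.28°.

≈ lat 77°S, lon 123°E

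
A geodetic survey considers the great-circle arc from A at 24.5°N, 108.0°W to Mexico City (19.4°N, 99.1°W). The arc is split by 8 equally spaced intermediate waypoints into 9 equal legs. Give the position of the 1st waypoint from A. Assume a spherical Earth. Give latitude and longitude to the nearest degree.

Convert each endpoint to a unit vector on the sphere (x = cos φ cos λ, y = cos φ sin λ, z = sin φ).
The central angle between the endpoints is δ = arccos(p₁·p₂) ≈ 0.169 rad (9.7°).
Interpolate at f = 1/9 with slerp weights a = sin((1−f)δ)/sin δ ≈ 0.890, b = sin(fδ)/sin δ ≈ 0.112.
p = a·p₁ + b·p₂ ≈ (-0.267, -0.874, 0.406); φ = arcsin(p_z) ≈ 23.96°, λ = atan2(p_y, p_x) ≈ -106.98°.

≈ 24°N, 107°W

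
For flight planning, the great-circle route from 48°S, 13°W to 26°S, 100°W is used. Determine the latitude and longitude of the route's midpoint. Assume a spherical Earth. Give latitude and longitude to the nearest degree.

≈ 46°S, 64°W

From cos δ = sin φ₁ sin φ₂ + cos φ₁ cos φ₂ cos Δλ, the central angle is δ ≈ 1.205 rad (69.1°).
Interpolate at f = 1/2 with slerp weights a = sin((1−f)δ)/sin δ ≈ 0.607, b = sin(fδ)/sin δ ≈ 0.607.
p = a·p₁ + b·p₂ ≈ (0.301, -0.629, -0.717); φ = arcsin(p_z) ≈ -45.82°, λ = atan2(p_y, p_x) ≈ -64.41°.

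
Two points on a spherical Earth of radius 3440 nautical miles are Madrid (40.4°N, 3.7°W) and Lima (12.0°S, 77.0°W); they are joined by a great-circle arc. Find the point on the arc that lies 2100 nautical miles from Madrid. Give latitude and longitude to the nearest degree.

From cos δ = sin φ₁ sin φ₂ + cos φ₁ cos φ₂ cos Δλ, the central angle is δ ≈ 1.491 rad (85.5°). The total great-circle distance is δ·R ≈ 1.491 × 3440 ≈ 5130 nmi, so the target fraction is f = 2100/5130 ≈ 0.409.
Interpolate at f ≈ 0.409 with slerp weights a = sin((1−f)δ)/sin δ ≈ 0.774, b = sin(fδ)/sin δ ≈ 0.575.
p = a·p₁ + b·p₂ ≈ (0.715, -0.586, 0.382); φ = arcsin(p_z) ≈ 22.45°, λ = atan2(p_y, p_x) ≈ -39.36°.

≈ 22°N, 39°W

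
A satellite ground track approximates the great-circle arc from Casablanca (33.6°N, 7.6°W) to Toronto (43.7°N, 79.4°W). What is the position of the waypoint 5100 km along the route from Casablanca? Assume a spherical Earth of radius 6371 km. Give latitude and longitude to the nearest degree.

Convert each endpoint to a unit vector on the sphere (x = cos φ cos λ, y = cos φ sin λ, z = sin φ).
The central angle between the endpoints is δ = arccos(p₁·p₂) ≈ 0.964 rad (55.2°). The total great-circle distance is δ·R ≈ 0.964 × 6371 ≈ 6140 km, so the target fraction is f = 5100/6140 ≈ 0.831.
Interpolate at f ≈ 0.831 with slerp weights a = sin((1−f)δ)/sin δ ≈ 0.198, b = sin(fδ)/sin δ ≈ 0.874.
p = a·p₁ + b·p₂ ≈ (0.280, -0.643, 0.713); φ = arcsin(p_z) ≈ 45.50°, λ = atan2(p_y, p_x) ≈ -66.49°.

≈ 45°N, 66°W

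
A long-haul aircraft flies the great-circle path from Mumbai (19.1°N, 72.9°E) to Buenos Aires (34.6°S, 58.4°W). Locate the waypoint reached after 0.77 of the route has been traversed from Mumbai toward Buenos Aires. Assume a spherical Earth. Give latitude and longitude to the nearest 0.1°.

Convert each endpoint to a unit vector on the sphere (x = cos φ cos λ, y = cos φ sin λ, z = sin φ).
The central angle between the endpoints is δ = arccos(p₁·p₂) ≈ 2.345 rad (134.4°).
Interpolate at f = 0.77 with slerp weights a = sin((1−f)δ)/sin δ ≈ 0.718, b = sin(fδ)/sin δ ≈ 1.360.
p = a·p₁ + b·p₂ ≈ (0.786, -0.305, -0.537); φ = arcsin(p_z) ≈ -32.51°, λ = atan2(p_y, p_x) ≈ -21.19°.

≈ 32.5°S, 21.2°W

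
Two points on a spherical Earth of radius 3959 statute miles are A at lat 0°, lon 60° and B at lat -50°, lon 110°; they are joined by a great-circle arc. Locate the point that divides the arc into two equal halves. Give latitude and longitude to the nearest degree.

≈ lat -27°, lon 79°

The haversine formula gives a central angle δ ≈ 1.145 rad (65.6°) between the endpoints.
Interpolate at f = 1/2 with slerp weights a = sin((1−f)δ)/sin δ ≈ 0.595, b = sin(fδ)/sin δ ≈ 0.595.
p = a·p₁ + b·p₂ ≈ (0.167, 0.874, -0.456); φ = arcsin(p_z) ≈ -27.11°, λ = atan2(p_y, p_x) ≈ 79.21°.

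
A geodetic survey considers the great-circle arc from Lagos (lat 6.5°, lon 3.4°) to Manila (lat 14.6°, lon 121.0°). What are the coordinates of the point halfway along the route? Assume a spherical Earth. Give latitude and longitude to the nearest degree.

≈ lat 20°, lon 61°

Write both endpoints as unit vectors p₁, p₂ with components (cos φ cos λ, cos φ sin λ, sin φ).
The central angle between the endpoints is δ = arccos(p₁·p₂) ≈ 2.001 rad (114.6°).
Interpolate at f = 1/2 with slerp weights a = sin((1−f)δ)/sin δ ≈ 0.926, b = sin(fδ)/sin δ ≈ 0.926.
p = a·p₁ + b·p₂ ≈ (0.457, 0.823, 0.338); φ = arcsin(p_z) ≈ 19.77°, λ = atan2(p_y, p_x) ≈ 60.95°.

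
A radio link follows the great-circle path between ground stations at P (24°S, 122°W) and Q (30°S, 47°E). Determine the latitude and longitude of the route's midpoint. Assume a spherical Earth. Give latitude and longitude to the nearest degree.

≈ (79°S, 53°W)

From cos δ = sin φ₁ sin φ₂ + cos φ₁ cos φ₂ cos Δλ, the central angle is δ ≈ 2.181 rad (125.0°).
Interpolate at f = 1/2 with slerp weights a = sin((1−f)δ)/sin δ ≈ 1.082, b = sin(fδ)/sin δ ≈ 1.082.
p = a·p₁ + b·p₂ ≈ (0.115, -0.153, -0.981); φ = arcsin(p_z) ≈ -78.95°, λ = atan2(p_y, p_x) ≈ -53.00°.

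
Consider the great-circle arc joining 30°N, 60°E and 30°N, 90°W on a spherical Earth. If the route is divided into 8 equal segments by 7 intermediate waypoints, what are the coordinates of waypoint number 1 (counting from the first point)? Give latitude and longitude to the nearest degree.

≈ 42°N, 51°E

From cos δ = sin φ₁ sin φ₂ + cos φ₁ cos φ₂ cos Δλ, the central angle is δ ≈ 1.982 rad (113.5°).
Interpolate at f = 1/8 with slerp weights a = sin((1−f)δ)/sin δ ≈ 1.076, b = sin(fδ)/sin δ ≈ 0.267.
p = a·p₁ + b·p₂ ≈ (0.466, 0.576, 0.672); φ = arcsin(p_z) ≈ 42.21°, λ = atan2(p_y, p_x) ≈ 51.00°.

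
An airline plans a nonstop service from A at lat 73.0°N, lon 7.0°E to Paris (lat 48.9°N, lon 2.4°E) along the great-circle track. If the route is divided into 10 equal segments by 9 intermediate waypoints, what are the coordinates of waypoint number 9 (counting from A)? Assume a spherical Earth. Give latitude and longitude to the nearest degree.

From cos δ = sin φ₁ sin φ₂ + cos φ₁ cos φ₂ cos Δλ, the central angle is δ ≈ 0.422 rad (24.2°).
Interpolate at f = 9/10 with slerp weights a = sin((1−f)δ)/sin δ ≈ 0.103, b = sin(fδ)/sin δ ≈ 0.905.
p = a·p₁ + b·p₂ ≈ (0.624, 0.029, 0.781); φ = arcsin(p_z) ≈ 51.31°, λ = atan2(p_y, p_x) ≈ 2.62°.

≈ lat 51°N, lon 3°E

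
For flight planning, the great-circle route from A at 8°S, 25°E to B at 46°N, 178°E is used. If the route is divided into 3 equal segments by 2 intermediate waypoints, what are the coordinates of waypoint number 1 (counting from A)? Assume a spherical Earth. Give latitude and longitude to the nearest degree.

≈ 32°N, 47°E

Write both endpoints as unit vectors p₁, p₂ with components (cos φ cos λ, cos φ sin λ, sin φ).
The central angle between the endpoints is δ = arccos(p₁·p₂) ≈ 2.365 rad (135.5°).
Interpolate at f = 1/3 with slerp weights a = sin((1−f)δ)/sin δ ≈ 1.426, b = sin(fδ)/sin δ ≈ 1.011.
p = a·p₁ + b·p₂ ≈ (0.578, 0.621, 0.529); φ = arcsin(p_z) ≈ 31.94°, λ = atan2(p_y, p_x) ≈ 47.08°.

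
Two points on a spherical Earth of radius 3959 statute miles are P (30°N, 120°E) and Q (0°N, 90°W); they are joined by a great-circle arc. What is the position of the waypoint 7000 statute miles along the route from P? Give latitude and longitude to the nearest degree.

From cos δ = sin φ₁ sin φ₂ + cos φ₁ cos φ₂ cos Δλ, the central angle is δ ≈ 2.419 rad (138.6°). The total great-circle distance is δ·R ≈ 2.419 × 3959 ≈ 9576 mi, so the target fraction is f = 7000/9576 ≈ 0.731.
Interpolate at f ≈ 0.731 with slerp weights a = sin((1−f)δ)/sin δ ≈ 0.916, b = sin(fδ)/sin δ ≈ 1.483.
p = a·p₁ + b·p₂ ≈ (-0.397, -0.796, 0.458); φ = arcsin(p_z) ≈ 27.25°, λ = atan2(p_y, p_x) ≈ -116.49°.

≈ (27°N, 116°W)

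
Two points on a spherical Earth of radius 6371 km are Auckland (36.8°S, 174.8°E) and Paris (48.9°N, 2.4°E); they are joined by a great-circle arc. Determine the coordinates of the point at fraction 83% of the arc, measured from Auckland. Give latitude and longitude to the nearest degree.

≈ 70°N, 42°E

From cos δ = sin φ₁ sin φ₂ + cos φ₁ cos φ₂ cos Δλ, the central angle is δ ≈ 2.909 rad (166.7°).
Interpolate at f = 0.83 with slerp weights a = sin((1−f)δ)/sin δ ≈ 2.063, b = sin(fδ)/sin δ ≈ 2.887.
p = a·p₁ + b·p₂ ≈ (0.252, 0.229, 0.940); φ = arcsin(p_z) ≈ 70.10°, λ = atan2(p_y, p_x) ≈ 42.32°.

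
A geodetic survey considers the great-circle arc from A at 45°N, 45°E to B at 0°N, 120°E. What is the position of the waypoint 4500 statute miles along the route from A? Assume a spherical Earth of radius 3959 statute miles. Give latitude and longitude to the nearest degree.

≈ 10°N, 110°E

Convert each endpoint to a unit vector on the sphere (x = cos φ cos λ, y = cos φ sin λ, z = sin φ).
The central angle between the endpoints is δ = arccos(p₁·p₂) ≈ 1.387 rad (79.5°). The total great-circle distance is δ·R ≈ 1.387 × 3959 ≈ 5490 mi, so the target fraction is f = 4500/5490 ≈ 0.820.
Interpolate at f ≈ 0.820 with slerp weights a = sin((1−f)δ)/sin δ ≈ 0.252, b = sin(fδ)/sin δ ≈ 0.923.
p = a·p₁ + b·p₂ ≈ (-0.336, 0.925, 0.178); φ = arcsin(p_z) ≈ 10.25°, λ = atan2(p_y, p_x) ≈ 109.94°.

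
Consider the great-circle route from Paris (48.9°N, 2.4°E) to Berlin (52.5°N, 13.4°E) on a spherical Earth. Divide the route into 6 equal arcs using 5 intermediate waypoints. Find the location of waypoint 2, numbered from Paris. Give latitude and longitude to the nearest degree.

≈ (50°N, 6°E)

Write both endpoints as unit vectors p₁, p₂ with components (cos φ cos λ, cos φ sin λ, sin φ).
The central angle between the endpoints is δ = arccos(p₁·p₂) ≈ 0.137 rad (7.8°).
Interpolate at f = 2/6 with slerp weights a = sin((1−f)δ)/sin δ ≈ 0.668, b = sin(fδ)/sin δ ≈ 0.334.
p = a·p₁ + b·p₂ ≈ (0.637, 0.066, 0.768); φ = arcsin(p_z) ≈ 50.21°, λ = atan2(p_y, p_x) ≈ 5.88°.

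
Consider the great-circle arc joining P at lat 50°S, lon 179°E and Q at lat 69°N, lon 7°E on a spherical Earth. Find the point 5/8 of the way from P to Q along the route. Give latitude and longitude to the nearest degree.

≈ lat 50°N, lon 166°E

Write both endpoints as unit vectors p₁, p₂ with components (cos φ cos λ, cos φ sin λ, sin φ).
The central angle between the endpoints is δ = arccos(p₁·p₂) ≈ 2.803 rad (160.6°).
Interpolate at f = 5/8 with slerp weights a = sin((1−f)δ)/sin δ ≈ 2.614, b = sin(fδ)/sin δ ≈ 2.963.
p = a·p₁ + b·p₂ ≈ (-0.626, 0.159, 0.763); φ = arcsin(p_z) ≈ 49.74°, λ = atan2(p_y, p_x) ≈ 165.78°.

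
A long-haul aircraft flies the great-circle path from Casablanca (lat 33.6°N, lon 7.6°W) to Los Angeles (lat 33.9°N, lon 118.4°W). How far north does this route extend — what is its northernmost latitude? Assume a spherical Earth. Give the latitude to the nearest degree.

≈ 50°N

The great circle lies in the plane with unit normal n̂ = (p₁ × p₂)/|p₁ × p₂|.
Here n̂_z ≈ -0.648; the vertex latitude is φ_max = arccos|n̂_z| ≈ 49.6°.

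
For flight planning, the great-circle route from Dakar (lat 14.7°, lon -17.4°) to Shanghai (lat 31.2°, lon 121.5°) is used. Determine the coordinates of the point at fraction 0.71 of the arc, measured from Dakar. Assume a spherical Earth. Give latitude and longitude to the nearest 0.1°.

Write both endpoints as unit vectors p₁, p₂ with components (cos φ cos λ, cos φ sin λ, sin φ).
The central angle between the endpoints is δ = arccos(p₁·p₂) ≈ 2.085 rad (119.5°).
Interpolate at f = 0.71 with slerp weights a = sin((1−f)δ)/sin δ ≈ 0.653, b = sin(fδ)/sin δ ≈ 1.144.
p = a·p₁ + b·p₂ ≈ (0.091, 0.645, 0.758); φ = arcsin(p_z) ≈ 49.32°, λ = atan2(p_y, p_x) ≈ 81.93°.

≈ lat 49.3°, lon 81.9°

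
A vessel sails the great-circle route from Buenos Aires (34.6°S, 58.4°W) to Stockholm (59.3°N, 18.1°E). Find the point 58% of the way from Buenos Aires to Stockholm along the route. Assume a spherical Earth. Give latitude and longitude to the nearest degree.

≈ (23°N, 26°W)

Write both endpoints as unit vectors p₁, p₂ with components (cos φ cos λ, cos φ sin λ, sin φ).
The central angle between the endpoints is δ = arccos(p₁·p₂) ≈ 1.972 rad (113.0°).
Interpolate at f = 0.58 with slerp weights a = sin((1−f)δ)/sin δ ≈ 0.800, b = sin(fδ)/sin δ ≈ 0.988.
p = a·p₁ + b·p₂ ≈ (0.825, -0.404, 0.396); φ = arcsin(p_z) ≈ 23.30°, λ = atan2(p_y, p_x) ≈ -26.10°.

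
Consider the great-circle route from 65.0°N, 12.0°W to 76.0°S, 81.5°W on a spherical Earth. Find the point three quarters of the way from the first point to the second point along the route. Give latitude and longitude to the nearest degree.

≈ 43°S, 44°W

Write both endpoints as unit vectors p₁, p₂ with components (cos φ cos λ, cos φ sin λ, sin φ).
The central angle between the endpoints is δ = arccos(p₁·p₂) ≈ 2.575 rad (147.5°).
Interpolate at f = 3/4 with slerp weights a = sin((1−f)δ)/sin δ ≈ 1.118, b = sin(fδ)/sin δ ≈ 1.743.
p = a·p₁ + b·p₂ ≈ (0.524, -0.515, -0.678); φ = arcsin(p_z) ≈ -42.69°, λ = atan2(p_y, p_x) ≈ -44.50°.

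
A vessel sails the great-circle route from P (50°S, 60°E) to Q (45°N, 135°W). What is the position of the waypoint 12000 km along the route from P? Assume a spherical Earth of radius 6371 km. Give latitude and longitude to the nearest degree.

≈ (1°N, 177°E)

Write both endpoints as unit vectors p₁, p₂ with components (cos φ cos λ, cos φ sin λ, sin φ).
The central angle between the endpoints is δ = arccos(p₁·p₂) ≈ 2.945 rad (168.7°). The total great-circle distance is δ·R ≈ 2.945 × 6371 ≈ 18762 km, so the target fraction is f = 12000/18762 ≈ 0.640.
Interpolate at f ≈ 0.640 with slerp weights a = sin((1−f)δ)/sin δ ≈ 4.466, b = sin(fδ)/sin δ ≈ 4.867.
p = a·p₁ + b·p₂ ≈ (-0.998, 0.052, 0.021); φ = arcsin(p_z) ≈ 1.19°, λ = atan2(p_y, p_x) ≈ 177.00°.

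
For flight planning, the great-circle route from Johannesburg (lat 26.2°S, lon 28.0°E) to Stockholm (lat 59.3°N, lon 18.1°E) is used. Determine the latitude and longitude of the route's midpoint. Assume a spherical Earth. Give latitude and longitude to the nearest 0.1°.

≈ lat 16.6°N, lon 24.4°E

The haversine formula gives a central angle δ ≈ 1.499 rad (85.9°) between the endpoints.
Interpolate at f = 1/2 with slerp weights a = sin((1−f)δ)/sin δ ≈ 0.683, b = sin(fδ)/sin δ ≈ 0.683.
p = a·p₁ + b·p₂ ≈ (0.873, 0.396, 0.286); φ = arcsin(p_z) ≈ 16.60°, λ = atan2(p_y, p_x) ≈ 24.41°.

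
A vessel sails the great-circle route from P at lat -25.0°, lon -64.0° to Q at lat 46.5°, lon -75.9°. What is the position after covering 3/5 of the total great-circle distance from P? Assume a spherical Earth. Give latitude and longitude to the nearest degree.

≈ lat 18°, lon -70°

Convert each endpoint to a unit vector on the sphere (x = cos φ cos λ, y = cos φ sin λ, z = sin φ).
The central angle between the endpoints is δ = arccos(p₁·p₂) ≈ 1.262 rad (72.3°).
Interpolate at f = 3/5 with slerp weights a = sin((1−f)δ)/sin δ ≈ 0.508, b = sin(fδ)/sin δ ≈ 0.721.
p = a·p₁ + b·p₂ ≈ (0.323, -0.895, 0.308); φ = arcsin(p_z) ≈ 17.97°, λ = atan2(p_y, p_x) ≈ -70.18°.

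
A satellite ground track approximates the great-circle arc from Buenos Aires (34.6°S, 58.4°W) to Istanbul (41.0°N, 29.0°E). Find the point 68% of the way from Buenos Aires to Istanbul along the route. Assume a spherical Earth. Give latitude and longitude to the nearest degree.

Convert each endpoint to a unit vector on the sphere (x = cos φ cos λ, y = cos φ sin λ, z = sin φ).
The central angle between the endpoints is δ = arccos(p₁·p₂) ≈ 1.922 rad (110.1°).
Interpolate at f = 0.68 with slerp weights a = sin((1−f)δ)/sin δ ≈ 0.615, b = sin(fδ)/sin δ ≈ 1.028.
p = a·p₁ + b·p₂ ≈ (0.944, -0.055, 0.326); φ = arcsin(p_z) ≈ 19.00°, λ = atan2(p_y, p_x) ≈ -3.32°.

≈ 19°N, 3°W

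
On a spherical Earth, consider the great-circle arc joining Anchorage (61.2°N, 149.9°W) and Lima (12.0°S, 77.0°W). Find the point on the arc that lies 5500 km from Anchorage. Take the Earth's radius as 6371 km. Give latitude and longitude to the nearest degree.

≈ (26°N, 98°W)

The haversine formula gives a central angle δ ≈ 1.614 rad (92.5°) between the endpoints. The total great-circle distance is δ·R ≈ 1.614 × 6371 ≈ 10286 km, so the target fraction is f = 5500/10286 ≈ 0.535.
Interpolate at f ≈ 0.535 with slerp weights a = sin((1−f)δ)/sin δ ≈ 0.683, b = sin(fδ)/sin δ ≈ 0.761.
p = a·p₁ + b·p₂ ≈ (-0.117, -0.890, 0.440); φ = arcsin(p_z) ≈ 26.13°, λ = atan2(p_y, p_x) ≈ -97.51°.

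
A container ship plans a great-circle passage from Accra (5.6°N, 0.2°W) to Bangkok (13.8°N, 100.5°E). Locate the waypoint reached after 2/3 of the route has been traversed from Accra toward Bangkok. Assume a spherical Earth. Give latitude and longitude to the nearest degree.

≈ 16°N, 66°E

The haversine formula gives a central angle δ ≈ 1.728 rad (99.0°) between the endpoints.
Interpolate at f = 2/3 with slerp weights a = sin((1−f)δ)/sin δ ≈ 0.551, b = sin(fδ)/sin δ ≈ 0.925.
p = a·p₁ + b·p₂ ≈ (0.385, 0.881, 0.274); φ = arcsin(p_z) ≈ 15.93°, λ = atan2(p_y, p_x) ≈ 66.40°.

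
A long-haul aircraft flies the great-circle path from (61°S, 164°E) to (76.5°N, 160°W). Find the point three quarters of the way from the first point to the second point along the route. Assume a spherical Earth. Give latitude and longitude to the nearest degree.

Convert each endpoint to a unit vector on the sphere (x = cos φ cos λ, y = cos φ sin λ, z = sin φ).
The central angle between the endpoints is δ = arccos(p₁·p₂) ≈ 2.432 rad (139.4°).
Interpolate at f = 3/4 with slerp weights a = sin((1−f)δ)/sin δ ≈ 0.877, b = sin(fδ)/sin δ ≈ 1.487.
p = a·p₁ + b·p₂ ≈ (-0.735, -0.001, 0.678); φ = arcsin(p_z) ≈ 42.70°, λ = atan2(p_y, p_x) ≈ -179.89°.

≈ (43°N, 180°E)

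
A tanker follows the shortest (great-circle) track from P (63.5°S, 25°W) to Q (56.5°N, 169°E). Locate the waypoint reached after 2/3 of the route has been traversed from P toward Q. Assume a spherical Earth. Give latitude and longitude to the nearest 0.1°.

≈ (5.7°N, 159.0°W)

The haversine formula gives a central angle δ ≈ 2.970 rad (170.1°) between the endpoints.
Interpolate at f = 2/3 with slerp weights a = sin((1−f)δ)/sin δ ≈ 4.882, b = sin(fδ)/sin δ ≈ 5.359.
p = a·p₁ + b·p₂ ≈ (-0.929, -0.356, 0.099); φ = arcsin(p_z) ≈ 5.71°, λ = atan2(p_y, p_x) ≈ -159.02°.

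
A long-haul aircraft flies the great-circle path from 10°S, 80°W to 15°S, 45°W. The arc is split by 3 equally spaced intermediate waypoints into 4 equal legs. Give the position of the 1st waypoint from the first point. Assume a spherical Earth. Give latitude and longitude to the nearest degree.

Convert each endpoint to a unit vector on the sphere (x = cos φ cos λ, y = cos φ sin λ, z = sin φ).
The central angle between the endpoints is δ = arccos(p₁·p₂) ≈ 0.602 rad (34.5°).
Interpolate at f = 1/4 with slerp weights a = sin((1−f)δ)/sin δ ≈ 0.770, b = sin(fδ)/sin δ ≈ 0.265.
p = a·p₁ + b·p₂ ≈ (0.313, -0.928, -0.202); φ = arcsin(p_z) ≈ -11.67°, λ = atan2(p_y, p_x) ≈ -71.39°.

≈ 12°S, 71°W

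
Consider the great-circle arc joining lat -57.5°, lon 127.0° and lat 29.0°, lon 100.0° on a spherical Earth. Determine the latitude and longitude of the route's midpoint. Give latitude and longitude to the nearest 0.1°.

≈ lat -14.6°, lon 110.2°

From cos δ = sin φ₁ sin φ₂ + cos φ₁ cos φ₂ cos Δλ, the central angle is δ ≈ 1.561 rad (89.4°).
Interpolate at f = 1/2 with slerp weights a = sin((1−f)δ)/sin δ ≈ 0.704, b = sin(fδ)/sin δ ≈ 0.704.
p = a·p₁ + b·p₂ ≈ (-0.334, 0.908, -0.252); φ = arcsin(p_z) ≈ -14.61°, λ = atan2(p_y, p_x) ≈ 110.22°.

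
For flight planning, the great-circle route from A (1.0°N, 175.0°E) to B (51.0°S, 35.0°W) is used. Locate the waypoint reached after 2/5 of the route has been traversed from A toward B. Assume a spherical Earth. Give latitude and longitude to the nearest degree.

Write both endpoints as unit vectors p₁, p₂ with components (cos φ cos λ, cos φ sin λ, sin φ).
The central angle between the endpoints is δ = arccos(p₁·p₂) ≈ 2.163 rad (124.0°).
Interpolate at f = 2/5 with slerp weights a = sin((1−f)δ)/sin δ ≈ 1.161, b = sin(fδ)/sin δ ≈ 0.918.
p = a·p₁ + b·p₂ ≈ (-0.683, -0.230, -0.693); φ = arcsin(p_z) ≈ -43.87°, λ = atan2(p_y, p_x) ≈ -161.39°.

≈ (44°S, 161°W)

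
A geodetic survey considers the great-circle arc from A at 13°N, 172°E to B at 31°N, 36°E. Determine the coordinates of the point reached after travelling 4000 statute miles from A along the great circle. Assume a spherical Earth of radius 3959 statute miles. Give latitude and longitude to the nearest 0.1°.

Write both endpoints as unit vectors p₁, p₂ with components (cos φ cos λ, cos φ sin λ, sin φ).
The central angle between the endpoints is δ = arccos(p₁·p₂) ≈ 2.077 rad (119.0°). The total great-circle distance is δ·R ≈ 2.077 × 3959 ≈ 8223 mi, so the target fraction is f = 4000/8223 ≈ 0.486.
Interpolate at f ≈ 0.486 with slerp weights a = sin((1−f)δ)/sin δ ≈ 1.001, b = sin(fδ)/sin δ ≈ 0.969.
p = a·p₁ + b·p₂ ≈ (-0.294, 0.624, 0.724); φ = arcsin(p_z) ≈ 46.39°, λ = atan2(p_y, p_x) ≈ 115.27°.

≈ 46.4°N, 115.3°E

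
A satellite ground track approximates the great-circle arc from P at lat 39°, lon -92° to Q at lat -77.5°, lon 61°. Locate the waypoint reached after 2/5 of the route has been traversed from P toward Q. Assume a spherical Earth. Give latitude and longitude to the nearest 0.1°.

≈ lat -16.5°, lon -84.4°

Convert each endpoint to a unit vector on the sphere (x = cos φ cos λ, y = cos φ sin λ, z = sin φ).
The central angle between the endpoints is δ = arccos(p₁·p₂) ≈ 2.441 rad (139.8°).
Interpolate at f = 2/5 with slerp weights a = sin((1−f)δ)/sin δ ≈ 1.542, b = sin(fδ)/sin δ ≈ 1.285.
p = a·p₁ + b·p₂ ≈ (0.093, -0.954, -0.284); φ = arcsin(p_z) ≈ -16.49°, λ = atan2(p_y, p_x) ≈ -84.44°.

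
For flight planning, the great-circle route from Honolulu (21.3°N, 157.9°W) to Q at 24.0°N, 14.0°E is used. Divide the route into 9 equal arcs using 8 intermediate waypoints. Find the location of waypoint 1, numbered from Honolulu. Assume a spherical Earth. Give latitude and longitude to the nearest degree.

≈ 36°N, 155°W

Convert each endpoint to a unit vector on the sphere (x = cos φ cos λ, y = cos φ sin λ, z = sin φ).
The central angle between the endpoints is δ = arccos(p₁·p₂) ≈ 2.339 rad (134.0°).
Interpolate at f = 1/9 with slerp weights a = sin((1−f)δ)/sin δ ≈ 1.215, b = sin(fδ)/sin δ ≈ 0.357.
p = a·p₁ + b·p₂ ≈ (-0.732, -0.347, 0.587); φ = arcsin(p_z) ≈ 35.92°, λ = atan2(p_y, p_x) ≈ -154.64°.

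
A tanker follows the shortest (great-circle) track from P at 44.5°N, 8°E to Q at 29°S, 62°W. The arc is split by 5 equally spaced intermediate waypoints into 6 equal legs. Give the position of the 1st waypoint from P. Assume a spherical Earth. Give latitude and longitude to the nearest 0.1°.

Write both endpoints as unit vectors p₁, p₂ with components (cos φ cos λ, cos φ sin λ, sin φ).
The central angle between the endpoints is δ = arccos(p₁·p₂) ≈ 1.698 rad (97.3°).
Interpolate at f = 1/6 with slerp weights a = sin((1−f)δ)/sin δ ≈ 0.996, b = sin(fδ)/sin δ ≈ 0.281.
p = a·p₁ + b·p₂ ≈ (0.819, -0.118, 0.562); φ = arcsin(p_z) ≈ 34.16°, λ = atan2(p_y, p_x) ≈ -8.23°.

≈ 34.2°N, 8.2°W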